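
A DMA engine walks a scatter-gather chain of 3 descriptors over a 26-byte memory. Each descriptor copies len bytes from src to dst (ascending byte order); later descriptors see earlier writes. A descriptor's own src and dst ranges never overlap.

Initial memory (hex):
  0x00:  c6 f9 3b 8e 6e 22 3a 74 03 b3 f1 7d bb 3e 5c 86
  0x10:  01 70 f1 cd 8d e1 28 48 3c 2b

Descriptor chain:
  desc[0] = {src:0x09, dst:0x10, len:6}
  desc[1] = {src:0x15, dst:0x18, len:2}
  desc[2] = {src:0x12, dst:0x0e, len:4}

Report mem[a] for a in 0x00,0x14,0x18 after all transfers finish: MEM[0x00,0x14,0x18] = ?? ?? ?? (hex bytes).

#0 dst[0x10+6] := {0xb3,0xf1,0x7d,0xbb,0x3e,0x5c}
#1 dst[0x18+2] := {0x5c,0x28}
#2 dst[0x0e+4] := {0x7d,0xbb,0x3e,0x5c}
query mem[0x00]=0xc6, mem[0x14]=0x3e, mem[0x18]=0x5c

MEM[0x00,0x14,0x18] = c6 3e 5c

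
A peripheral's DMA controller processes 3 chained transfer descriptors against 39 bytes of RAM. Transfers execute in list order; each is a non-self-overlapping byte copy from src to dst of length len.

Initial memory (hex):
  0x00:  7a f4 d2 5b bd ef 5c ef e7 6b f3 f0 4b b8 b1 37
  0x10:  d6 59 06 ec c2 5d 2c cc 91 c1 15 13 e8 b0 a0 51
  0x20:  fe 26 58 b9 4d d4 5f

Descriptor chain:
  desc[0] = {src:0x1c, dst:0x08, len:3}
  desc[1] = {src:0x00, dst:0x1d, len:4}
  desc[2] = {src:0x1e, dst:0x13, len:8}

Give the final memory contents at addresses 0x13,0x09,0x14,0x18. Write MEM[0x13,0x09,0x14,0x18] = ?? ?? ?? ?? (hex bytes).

  after D0: wrote 3B at 0x08 = e8b0a0
  after D1: wrote 4B at 0x1d = 7af4d25b
  after D2: wrote 8B at 0x13 = f4d25b2658b94dd4
query mem[0x13]=0xf4, mem[0x09]=0xb0, mem[0x14]=0xd2, mem[0x18]=0xb9

MEM[0x13,0x09,0x14,0x18] = f4 b0 d2 b9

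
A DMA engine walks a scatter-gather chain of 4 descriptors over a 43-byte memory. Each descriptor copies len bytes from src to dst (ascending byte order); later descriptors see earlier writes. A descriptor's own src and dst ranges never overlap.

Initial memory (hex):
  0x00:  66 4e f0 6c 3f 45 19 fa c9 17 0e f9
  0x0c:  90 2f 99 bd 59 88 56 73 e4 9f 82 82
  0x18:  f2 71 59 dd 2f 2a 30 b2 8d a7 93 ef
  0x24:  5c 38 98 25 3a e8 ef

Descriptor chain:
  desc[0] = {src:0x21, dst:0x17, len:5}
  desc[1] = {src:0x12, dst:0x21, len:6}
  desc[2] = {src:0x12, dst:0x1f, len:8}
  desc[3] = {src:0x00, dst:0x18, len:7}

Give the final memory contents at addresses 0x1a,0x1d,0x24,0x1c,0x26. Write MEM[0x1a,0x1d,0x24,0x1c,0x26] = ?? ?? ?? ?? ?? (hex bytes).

MEM[0x1a,0x1d,0x24,0x1c,0x26] = f0 45 a7 3f ef

#0 dst[0x17+5] := {0xa7,0x93,0xef,0x5c,0x38}
#1 dst[0x21+6] := {0x56,0x73,0xe4,0x9f,0x82,0xa7}
#2 dst[0x1f+8] := {0x56,0x73,0xe4,0x9f,0x82,0xa7,0x93,0xef}
#3 dst[0x18+7] := {0x66,0x4e,0xf0,0x6c,0x3f,0x45,0x19}
query mem[0x1a]=0xf0, mem[0x1d]=0x45, mem[0x24]=0xa7, mem[0x1c]=0x3f, mem[0x26]=0xef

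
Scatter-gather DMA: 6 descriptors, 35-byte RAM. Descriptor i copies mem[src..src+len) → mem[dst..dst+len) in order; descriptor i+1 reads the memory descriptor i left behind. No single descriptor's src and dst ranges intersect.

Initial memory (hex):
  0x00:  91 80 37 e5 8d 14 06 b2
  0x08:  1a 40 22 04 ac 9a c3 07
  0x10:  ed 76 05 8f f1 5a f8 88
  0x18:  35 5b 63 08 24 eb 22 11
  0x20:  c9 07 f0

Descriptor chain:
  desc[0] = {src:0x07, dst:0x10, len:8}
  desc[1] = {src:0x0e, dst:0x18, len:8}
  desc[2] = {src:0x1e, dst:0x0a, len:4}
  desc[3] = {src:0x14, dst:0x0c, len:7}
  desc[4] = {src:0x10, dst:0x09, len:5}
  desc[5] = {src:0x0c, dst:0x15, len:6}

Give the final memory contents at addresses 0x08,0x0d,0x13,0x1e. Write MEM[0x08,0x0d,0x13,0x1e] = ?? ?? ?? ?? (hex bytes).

  after D0: wrote 8B at 0x10 = b21a402204ac9ac3
  after D1: wrote 8B at 0x18 = c307b21a402204ac
  after D2: wrote 4B at 0x0a = 04acc907
  after D3: wrote 7B at 0x0c = 04ac9ac3c307b2
  after D4: wrote 5B at 0x09 = c307b22204
  after D5: wrote 6B at 0x15 = 22049ac3c307
query mem[0x08]=0x1a, mem[0x0d]=0x04, mem[0x13]=0x22, mem[0x1e]=0x04

MEM[0x08,0x0d,0x13,0x1e] = 1a 04 22 04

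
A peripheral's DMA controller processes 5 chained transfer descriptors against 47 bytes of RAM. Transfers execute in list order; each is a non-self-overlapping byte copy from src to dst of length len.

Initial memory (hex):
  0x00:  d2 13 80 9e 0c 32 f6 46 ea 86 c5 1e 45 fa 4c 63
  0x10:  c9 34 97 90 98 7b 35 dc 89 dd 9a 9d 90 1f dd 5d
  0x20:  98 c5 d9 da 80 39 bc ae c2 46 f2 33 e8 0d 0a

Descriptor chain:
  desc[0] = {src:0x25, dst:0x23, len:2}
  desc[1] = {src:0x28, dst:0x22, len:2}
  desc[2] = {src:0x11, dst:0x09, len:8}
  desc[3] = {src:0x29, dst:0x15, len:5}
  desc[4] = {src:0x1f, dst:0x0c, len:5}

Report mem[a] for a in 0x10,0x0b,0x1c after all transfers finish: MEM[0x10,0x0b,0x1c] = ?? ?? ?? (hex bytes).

MEM[0x10,0x0b,0x1c] = 46 90 90

#0 dst[0x23+2] := {0x39,0xbc}
#1 dst[0x22+2] := {0xc2,0x46}
#2 dst[0x09+8] := {0x34,0x97,0x90,0x98,0x7b,0x35,0xdc,0x89}
#3 dst[0x15+5] := {0x46,0xf2,0x33,0xe8,0x0d}
#4 dst[0x0c+5] := {0x5d,0x98,0xc5,0xc2,0x46}
query mem[0x10]=0x46, mem[0x0b]=0x90, mem[0x1c]=0x90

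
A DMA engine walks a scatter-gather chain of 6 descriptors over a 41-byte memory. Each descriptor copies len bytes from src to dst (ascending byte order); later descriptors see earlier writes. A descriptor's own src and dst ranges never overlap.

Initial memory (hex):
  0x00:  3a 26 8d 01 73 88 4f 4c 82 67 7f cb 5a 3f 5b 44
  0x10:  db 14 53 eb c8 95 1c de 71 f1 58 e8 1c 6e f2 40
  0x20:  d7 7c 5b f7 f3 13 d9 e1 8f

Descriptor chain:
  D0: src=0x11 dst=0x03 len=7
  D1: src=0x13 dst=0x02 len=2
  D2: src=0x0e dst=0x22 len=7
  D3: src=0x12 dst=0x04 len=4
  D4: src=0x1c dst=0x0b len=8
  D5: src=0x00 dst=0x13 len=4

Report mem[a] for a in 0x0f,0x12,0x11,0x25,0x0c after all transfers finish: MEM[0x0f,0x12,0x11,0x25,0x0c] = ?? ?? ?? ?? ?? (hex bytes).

MEM[0x0f,0x12,0x11,0x25,0x0c] = d7 44 5b 14 6e

#0 dst[0x03+7] := {0x14,0x53,0xeb,0xc8,0x95,0x1c,0xde}
#1 dst[0x02+2] := {0xeb,0xc8}
#2 dst[0x22+7] := {0x5b,0x44,0xdb,0x14,0x53,0xeb,0xc8}
#3 dst[0x04+4] := {0x53,0xeb,0xc8,0x95}
#4 dst[0x0b+8] := {0x1c,0x6e,0xf2,0x40,0xd7,0x7c,0x5b,0x44}
#5 dst[0x13+4] := {0x3a,0x26,0xeb,0xc8}
query mem[0x0f]=0xd7, mem[0x12]=0x44, mem[0x11]=0x5b, mem[0x25]=0x14, mem[0x0c]=0x6e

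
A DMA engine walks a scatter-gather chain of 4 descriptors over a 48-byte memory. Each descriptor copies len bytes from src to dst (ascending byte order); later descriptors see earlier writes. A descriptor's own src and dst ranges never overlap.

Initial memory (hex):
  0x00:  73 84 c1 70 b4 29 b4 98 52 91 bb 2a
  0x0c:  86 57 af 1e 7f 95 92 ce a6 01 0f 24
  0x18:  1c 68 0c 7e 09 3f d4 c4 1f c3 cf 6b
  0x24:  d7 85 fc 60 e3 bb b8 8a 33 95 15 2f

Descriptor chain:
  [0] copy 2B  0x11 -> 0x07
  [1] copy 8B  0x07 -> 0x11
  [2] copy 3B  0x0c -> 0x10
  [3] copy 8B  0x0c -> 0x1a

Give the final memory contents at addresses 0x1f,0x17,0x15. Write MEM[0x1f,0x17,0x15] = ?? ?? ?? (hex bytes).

MEM[0x1f,0x17,0x15] = 57 57 2a

D0: mem[0x07..0x08] <- [95 92]
D1: mem[0x11..0x18] <- [95 92 91 bb 2a 86 57 af]
D2: mem[0x10..0x12] <- [86 57 af]
D3: mem[0x1a..0x21] <- [86 57 af 1e 86 57 af 91]
query mem[0x1f]=0x57, mem[0x17]=0x57, mem[0x15]=0x2a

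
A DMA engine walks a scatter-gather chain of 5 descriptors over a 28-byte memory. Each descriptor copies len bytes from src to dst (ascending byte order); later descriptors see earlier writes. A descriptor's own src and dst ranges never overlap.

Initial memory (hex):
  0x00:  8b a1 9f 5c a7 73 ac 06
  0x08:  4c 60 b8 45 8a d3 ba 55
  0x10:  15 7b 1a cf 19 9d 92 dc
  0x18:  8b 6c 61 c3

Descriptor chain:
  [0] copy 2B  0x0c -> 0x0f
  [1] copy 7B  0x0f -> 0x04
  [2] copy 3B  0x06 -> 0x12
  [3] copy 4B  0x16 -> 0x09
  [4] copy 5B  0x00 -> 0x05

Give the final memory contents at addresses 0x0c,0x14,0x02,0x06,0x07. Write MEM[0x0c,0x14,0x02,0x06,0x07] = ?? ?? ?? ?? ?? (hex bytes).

[0] 0x0c->0x0f len=2 : 8a d3
[1] 0x0f->0x04 len=7 : 8a d3 7b 1a cf 19 9d
[2] 0x06->0x12 len=3 : 7b 1a cf
[3] 0x16->0x09 len=4 : 92 dc 8b 6c
[4] 0x00->0x05 len=5 : 8b a1 9f 5c 8a
query mem[0x0c]=0x6c, mem[0x14]=0xcf, mem[0x02]=0x9f, mem[0x06]=0xa1, mem[0x07]=0x9f

MEM[0x0c,0x14,0x02,0x06,0x07] = 6c cf 9f a1 9f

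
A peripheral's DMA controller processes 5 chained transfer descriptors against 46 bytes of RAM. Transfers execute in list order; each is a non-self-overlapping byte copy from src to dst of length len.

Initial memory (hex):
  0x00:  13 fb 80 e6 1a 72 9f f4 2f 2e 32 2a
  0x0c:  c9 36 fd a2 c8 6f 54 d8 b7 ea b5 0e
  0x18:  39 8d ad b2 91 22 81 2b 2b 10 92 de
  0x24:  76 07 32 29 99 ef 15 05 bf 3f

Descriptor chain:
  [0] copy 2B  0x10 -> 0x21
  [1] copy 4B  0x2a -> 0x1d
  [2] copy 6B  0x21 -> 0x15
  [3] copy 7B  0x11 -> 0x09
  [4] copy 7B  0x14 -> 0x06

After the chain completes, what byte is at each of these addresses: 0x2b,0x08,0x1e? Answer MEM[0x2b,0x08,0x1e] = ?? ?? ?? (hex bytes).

MEM[0x2b,0x08,0x1e] = 05 6f 05

[0] 0x10->0x21 len=2 : c8 6f
[1] 0x2a->0x1d len=4 : 15 05 bf 3f
[2] 0x21->0x15 len=6 : c8 6f de 76 07 32
[3] 0x11->0x09 len=7 : 6f 54 d8 b7 c8 6f de
[4] 0x14->0x06 len=7 : b7 c8 6f de 76 07 32
query mem[0x2b]=0x05, mem[0x08]=0x6f, mem[0x1e]=0x05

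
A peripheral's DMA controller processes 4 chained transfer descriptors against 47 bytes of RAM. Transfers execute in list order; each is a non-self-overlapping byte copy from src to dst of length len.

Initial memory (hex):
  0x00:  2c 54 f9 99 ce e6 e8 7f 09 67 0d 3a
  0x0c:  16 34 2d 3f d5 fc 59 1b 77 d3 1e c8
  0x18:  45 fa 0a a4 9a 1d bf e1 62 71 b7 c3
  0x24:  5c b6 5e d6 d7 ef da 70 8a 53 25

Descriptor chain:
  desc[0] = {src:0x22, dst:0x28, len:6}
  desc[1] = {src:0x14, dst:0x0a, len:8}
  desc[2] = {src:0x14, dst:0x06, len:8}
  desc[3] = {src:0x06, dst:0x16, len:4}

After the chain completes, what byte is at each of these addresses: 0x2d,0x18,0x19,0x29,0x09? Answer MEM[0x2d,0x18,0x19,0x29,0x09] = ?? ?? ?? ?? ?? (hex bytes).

D0: mem[0x28..0x2d] <- [b7 c3 5c b6 5e d6]
D1: mem[0x0a..0x11] <- [77 d3 1e c8 45 fa 0a a4]
D2: mem[0x06..0x0d] <- [77 d3 1e c8 45 fa 0a a4]
D3: mem[0x16..0x19] <- [77 d3 1e c8]
query mem[0x2d]=0xd6, mem[0x18]=0x1e, mem[0x19]=0xc8, mem[0x29]=0xc3, mem[0x09]=0xc8

MEM[0x2d,0x18,0x19,0x29,0x09] = d6 1e c8 c3 c8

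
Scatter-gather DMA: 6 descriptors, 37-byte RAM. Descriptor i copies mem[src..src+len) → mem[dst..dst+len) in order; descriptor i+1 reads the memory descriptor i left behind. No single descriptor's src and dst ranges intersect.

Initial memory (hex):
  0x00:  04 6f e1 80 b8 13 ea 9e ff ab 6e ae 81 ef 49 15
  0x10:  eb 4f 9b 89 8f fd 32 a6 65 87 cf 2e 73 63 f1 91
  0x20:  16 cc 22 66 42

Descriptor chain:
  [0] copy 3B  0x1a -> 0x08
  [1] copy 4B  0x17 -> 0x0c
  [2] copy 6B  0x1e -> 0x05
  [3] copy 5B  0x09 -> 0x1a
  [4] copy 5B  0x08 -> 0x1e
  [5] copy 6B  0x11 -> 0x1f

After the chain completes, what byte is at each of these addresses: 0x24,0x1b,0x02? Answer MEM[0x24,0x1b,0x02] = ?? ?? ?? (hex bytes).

MEM[0x24,0x1b,0x02] = 32 66 e1

  after D0: wrote 3B at 0x08 = cf2e73
  after D1: wrote 4B at 0x0c = a66587cf
  after D2: wrote 6B at 0x05 = f19116cc2266
  after D3: wrote 5B at 0x1a = 2266aea665
  after D4: wrote 5B at 0x1e = cc2266aea6
  after D5: wrote 6B at 0x1f = 4f9b898ffd32
query mem[0x24]=0x32, mem[0x1b]=0x66, mem[0x02]=0xe1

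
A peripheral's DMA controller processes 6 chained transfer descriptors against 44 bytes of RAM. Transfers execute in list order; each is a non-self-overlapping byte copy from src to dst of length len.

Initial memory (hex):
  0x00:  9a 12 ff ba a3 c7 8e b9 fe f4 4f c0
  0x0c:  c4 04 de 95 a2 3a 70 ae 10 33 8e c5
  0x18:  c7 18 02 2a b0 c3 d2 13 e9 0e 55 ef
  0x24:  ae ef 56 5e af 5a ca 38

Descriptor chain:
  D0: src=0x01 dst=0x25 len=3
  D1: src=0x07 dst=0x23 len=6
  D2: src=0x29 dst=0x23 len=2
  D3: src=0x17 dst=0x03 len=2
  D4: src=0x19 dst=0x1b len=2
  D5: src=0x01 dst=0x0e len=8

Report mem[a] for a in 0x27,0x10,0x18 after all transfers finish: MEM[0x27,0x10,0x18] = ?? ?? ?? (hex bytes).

MEM[0x27,0x10,0x18] = c0 c5 c7

D0: mem[0x25..0x27] <- [12 ff ba]
D1: mem[0x23..0x28] <- [b9 fe f4 4f c0 c4]
D2: mem[0x23..0x24] <- [5a ca]
D3: mem[0x03..0x04] <- [c5 c7]
D4: mem[0x1b..0x1c] <- [18 02]
D5: mem[0x0e..0x15] <- [12 ff c5 c7 c7 8e b9 fe]
query mem[0x27]=0xc0, mem[0x10]=0xc5, mem[0x18]=0xc7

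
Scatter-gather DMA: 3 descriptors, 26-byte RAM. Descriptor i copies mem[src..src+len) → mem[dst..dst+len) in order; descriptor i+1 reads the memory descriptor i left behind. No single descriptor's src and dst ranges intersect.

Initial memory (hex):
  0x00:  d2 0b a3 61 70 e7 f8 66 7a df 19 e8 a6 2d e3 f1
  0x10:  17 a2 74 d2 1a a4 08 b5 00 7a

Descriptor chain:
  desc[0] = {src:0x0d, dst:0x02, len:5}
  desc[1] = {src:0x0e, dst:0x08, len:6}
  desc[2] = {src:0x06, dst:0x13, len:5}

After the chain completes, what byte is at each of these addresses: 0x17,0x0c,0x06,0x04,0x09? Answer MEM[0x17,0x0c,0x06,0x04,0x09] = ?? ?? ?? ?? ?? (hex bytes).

MEM[0x17,0x0c,0x06,0x04,0x09] = 17 74 a2 f1 f1

#0 dst[0x02+5] := {0x2d,0xe3,0xf1,0x17,0xa2}
#1 dst[0x08+6] := {0xe3,0xf1,0x17,0xa2,0x74,0xd2}
#2 dst[0x13+5] := {0xa2,0x66,0xe3,0xf1,0x17}
query mem[0x17]=0x17, mem[0x0c]=0x74, mem[0x06]=0xa2, mem[0x04]=0xf1, mem[0x09]=0xf1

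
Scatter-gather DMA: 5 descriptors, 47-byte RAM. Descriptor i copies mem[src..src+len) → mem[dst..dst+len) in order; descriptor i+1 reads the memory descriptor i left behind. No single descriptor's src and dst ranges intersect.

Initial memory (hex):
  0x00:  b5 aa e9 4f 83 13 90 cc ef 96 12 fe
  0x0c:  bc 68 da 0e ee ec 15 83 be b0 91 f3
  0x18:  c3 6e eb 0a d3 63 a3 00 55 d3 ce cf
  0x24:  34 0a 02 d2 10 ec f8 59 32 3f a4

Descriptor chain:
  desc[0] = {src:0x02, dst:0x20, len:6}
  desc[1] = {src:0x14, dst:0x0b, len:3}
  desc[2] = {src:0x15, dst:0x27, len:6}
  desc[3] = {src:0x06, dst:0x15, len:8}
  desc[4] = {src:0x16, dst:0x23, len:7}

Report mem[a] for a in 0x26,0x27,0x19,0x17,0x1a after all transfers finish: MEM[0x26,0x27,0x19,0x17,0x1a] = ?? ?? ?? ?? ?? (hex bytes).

MEM[0x26,0x27,0x19,0x17,0x1a] = 12 be 12 ef be

[0] 0x02->0x20 len=6 : e9 4f 83 13 90 cc
[1] 0x14->0x0b len=3 : be b0 91
[2] 0x15->0x27 len=6 : b0 91 f3 c3 6e eb
[3] 0x06->0x15 len=8 : 90 cc ef 96 12 be b0 91
[4] 0x16->0x23 len=7 : cc ef 96 12 be b0 91
query mem[0x26]=0x12, mem[0x27]=0xbe, mem[0x19]=0x12, mem[0x17]=0xef, mem[0x1a]=0xbe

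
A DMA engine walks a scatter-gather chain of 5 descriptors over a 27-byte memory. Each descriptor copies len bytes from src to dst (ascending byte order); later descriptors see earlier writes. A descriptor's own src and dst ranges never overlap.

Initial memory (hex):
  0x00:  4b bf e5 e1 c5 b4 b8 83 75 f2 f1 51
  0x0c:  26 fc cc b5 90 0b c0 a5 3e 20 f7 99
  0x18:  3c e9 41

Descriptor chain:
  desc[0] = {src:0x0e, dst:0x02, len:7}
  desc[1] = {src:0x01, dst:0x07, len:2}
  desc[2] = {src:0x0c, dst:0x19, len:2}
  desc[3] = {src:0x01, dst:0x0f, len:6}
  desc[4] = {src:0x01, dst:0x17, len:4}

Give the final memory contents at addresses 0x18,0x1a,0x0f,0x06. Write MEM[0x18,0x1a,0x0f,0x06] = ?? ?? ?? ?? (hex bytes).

MEM[0x18,0x1a,0x0f,0x06] = cc 90 bf c0

[0] 0x0e->0x02 len=7 : cc b5 90 0b c0 a5 3e
[1] 0x01->0x07 len=2 : bf cc
[2] 0x0c->0x19 len=2 : 26 fc
[3] 0x01->0x0f len=6 : bf cc b5 90 0b c0
[4] 0x01->0x17 len=4 : bf cc b5 90
query mem[0x18]=0xcc, mem[0x1a]=0x90, mem[0x0f]=0xbf, mem[0x06]=0xc0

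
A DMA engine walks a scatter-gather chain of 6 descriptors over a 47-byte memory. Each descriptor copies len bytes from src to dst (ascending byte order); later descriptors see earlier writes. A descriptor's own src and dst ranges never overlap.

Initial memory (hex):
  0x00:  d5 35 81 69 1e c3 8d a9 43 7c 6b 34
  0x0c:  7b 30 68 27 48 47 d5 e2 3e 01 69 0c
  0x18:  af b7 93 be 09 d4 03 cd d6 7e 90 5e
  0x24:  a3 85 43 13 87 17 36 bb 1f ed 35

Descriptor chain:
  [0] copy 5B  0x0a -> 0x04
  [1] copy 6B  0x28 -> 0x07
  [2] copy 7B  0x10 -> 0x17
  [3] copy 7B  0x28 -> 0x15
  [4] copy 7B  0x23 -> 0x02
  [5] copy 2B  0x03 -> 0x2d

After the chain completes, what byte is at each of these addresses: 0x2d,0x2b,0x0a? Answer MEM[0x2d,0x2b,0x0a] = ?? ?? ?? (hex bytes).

#0 dst[0x04+5] := {0x6b,0x34,0x7b,0x30,0x68}
#1 dst[0x07+6] := {0x87,0x17,0x36,0xbb,0x1f,0xed}
#2 dst[0x17+7] := {0x48,0x47,0xd5,0xe2,0x3e,0x01,0x69}
#3 dst[0x15+7] := {0x87,0x17,0x36,0xbb,0x1f,0xed,0x35}
#4 dst[0x02+7] := {0x5e,0xa3,0x85,0x43,0x13,0x87,0x17}
#5 dst[0x2d+2] := {0xa3,0x85}
query mem[0x2d]=0xa3, mem[0x2b]=0xbb, mem[0x0a]=0xbb

MEM[0x2d,0x2b,0x0a] = a3 bb bb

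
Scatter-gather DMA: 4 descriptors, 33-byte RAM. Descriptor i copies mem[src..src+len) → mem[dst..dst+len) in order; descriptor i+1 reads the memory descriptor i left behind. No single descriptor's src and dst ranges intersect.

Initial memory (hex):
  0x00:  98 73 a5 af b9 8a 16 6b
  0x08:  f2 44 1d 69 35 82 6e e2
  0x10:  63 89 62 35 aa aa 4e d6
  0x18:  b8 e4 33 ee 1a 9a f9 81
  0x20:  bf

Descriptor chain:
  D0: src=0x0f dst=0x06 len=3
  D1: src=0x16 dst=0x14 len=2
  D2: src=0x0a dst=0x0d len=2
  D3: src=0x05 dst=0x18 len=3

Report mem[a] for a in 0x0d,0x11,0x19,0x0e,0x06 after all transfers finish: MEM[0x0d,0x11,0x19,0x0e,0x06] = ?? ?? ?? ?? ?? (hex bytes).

MEM[0x0d,0x11,0x19,0x0e,0x06] = 1d 89 e2 69 e2

D0: mem[0x06..0x08] <- [e2 63 89]
D1: mem[0x14..0x15] <- [4e d6]
D2: mem[0x0d..0x0e] <- [1d 69]
D3: mem[0x18..0x1a] <- [8a e2 63]
query mem[0x0d]=0x1d, mem[0x11]=0x89, mem[0x19]=0xe2, mem[0x0e]=0x69, mem[0x06]=0xe2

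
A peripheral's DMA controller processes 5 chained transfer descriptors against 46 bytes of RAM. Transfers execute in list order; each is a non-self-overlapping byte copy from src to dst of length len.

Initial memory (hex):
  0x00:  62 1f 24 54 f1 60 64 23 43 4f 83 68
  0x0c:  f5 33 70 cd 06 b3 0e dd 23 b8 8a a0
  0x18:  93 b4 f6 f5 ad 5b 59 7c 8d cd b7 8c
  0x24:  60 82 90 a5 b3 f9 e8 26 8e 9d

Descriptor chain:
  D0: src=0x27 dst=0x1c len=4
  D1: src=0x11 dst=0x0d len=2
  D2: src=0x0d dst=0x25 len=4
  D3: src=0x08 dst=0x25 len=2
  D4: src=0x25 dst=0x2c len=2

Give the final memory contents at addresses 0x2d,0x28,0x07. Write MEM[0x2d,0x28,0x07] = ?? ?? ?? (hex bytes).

MEM[0x2d,0x28,0x07] = 4f 06 23

D0: mem[0x1c..0x1f] <- [a5 b3 f9 e8]
D1: mem[0x0d..0x0e] <- [b3 0e]
D2: mem[0x25..0x28] <- [b3 0e cd 06]
D3: mem[0x25..0x26] <- [43 4f]
D4: mem[0x2c..0x2d] <- [43 4f]
query mem[0x2d]=0x4f, mem[0x28]=0x06, mem[0x07]=0x23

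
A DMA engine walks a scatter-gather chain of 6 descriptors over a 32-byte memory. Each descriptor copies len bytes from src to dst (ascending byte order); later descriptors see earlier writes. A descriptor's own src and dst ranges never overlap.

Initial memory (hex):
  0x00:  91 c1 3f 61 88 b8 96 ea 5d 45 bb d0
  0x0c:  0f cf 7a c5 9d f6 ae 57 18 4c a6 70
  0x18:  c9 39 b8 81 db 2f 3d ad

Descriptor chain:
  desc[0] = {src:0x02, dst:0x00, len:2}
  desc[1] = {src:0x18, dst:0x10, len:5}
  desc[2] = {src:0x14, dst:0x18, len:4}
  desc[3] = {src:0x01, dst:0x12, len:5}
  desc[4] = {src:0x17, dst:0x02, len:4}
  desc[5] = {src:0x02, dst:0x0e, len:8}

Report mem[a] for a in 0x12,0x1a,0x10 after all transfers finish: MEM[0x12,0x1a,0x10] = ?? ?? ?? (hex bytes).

MEM[0x12,0x1a,0x10] = 96 a6 4c

  after D0: wrote 2B at 0x00 = 3f61
  after D1: wrote 5B at 0x10 = c939b881db
  after D2: wrote 4B at 0x18 = db4ca670
  after D3: wrote 5B at 0x12 = 613f6188b8
  after D4: wrote 4B at 0x02 = 70db4ca6
  after D5: wrote 8B at 0x0e = 70db4ca696ea5d45
query mem[0x12]=0x96, mem[0x1a]=0xa6, mem[0x10]=0x4c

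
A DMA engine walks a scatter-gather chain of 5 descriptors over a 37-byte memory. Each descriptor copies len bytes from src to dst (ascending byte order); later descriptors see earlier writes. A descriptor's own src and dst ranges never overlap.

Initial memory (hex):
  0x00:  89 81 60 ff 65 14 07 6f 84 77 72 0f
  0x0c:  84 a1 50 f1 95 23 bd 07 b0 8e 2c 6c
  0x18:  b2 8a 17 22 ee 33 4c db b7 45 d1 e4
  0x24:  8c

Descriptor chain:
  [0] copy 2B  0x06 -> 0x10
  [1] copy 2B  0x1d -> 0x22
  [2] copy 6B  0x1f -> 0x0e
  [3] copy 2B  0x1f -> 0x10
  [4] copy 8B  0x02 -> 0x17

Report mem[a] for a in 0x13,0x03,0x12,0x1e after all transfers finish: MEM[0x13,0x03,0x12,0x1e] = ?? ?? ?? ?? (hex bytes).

MEM[0x13,0x03,0x12,0x1e] = 8c ff 4c 77

D0: mem[0x10..0x11] <- [07 6f]
D1: mem[0x22..0x23] <- [33 4c]
D2: mem[0x0e..0x13] <- [db b7 45 33 4c 8c]
D3: mem[0x10..0x11] <- [db b7]
D4: mem[0x17..0x1e] <- [60 ff 65 14 07 6f 84 77]
query mem[0x13]=0x8c, mem[0x03]=0xff, mem[0x12]=0x4c, mem[0x1e]=0x77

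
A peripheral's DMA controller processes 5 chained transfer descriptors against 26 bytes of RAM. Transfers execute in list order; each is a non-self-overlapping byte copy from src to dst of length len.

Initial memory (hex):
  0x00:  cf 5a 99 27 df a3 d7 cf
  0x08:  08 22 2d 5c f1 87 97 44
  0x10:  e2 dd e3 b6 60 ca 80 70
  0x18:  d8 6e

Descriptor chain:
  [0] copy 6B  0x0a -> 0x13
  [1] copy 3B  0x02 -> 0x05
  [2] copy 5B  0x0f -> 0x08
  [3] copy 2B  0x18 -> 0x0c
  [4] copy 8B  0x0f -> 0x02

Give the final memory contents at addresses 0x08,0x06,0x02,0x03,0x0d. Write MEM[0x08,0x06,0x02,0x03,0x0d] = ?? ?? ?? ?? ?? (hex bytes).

#0 dst[0x13+6] := {0x2d,0x5c,0xf1,0x87,0x97,0x44}
#1 dst[0x05+3] := {0x99,0x27,0xdf}
#2 dst[0x08+5] := {0x44,0xe2,0xdd,0xe3,0x2d}
#3 dst[0x0c+2] := {0x44,0x6e}
#4 dst[0x02+8] := {0x44,0xe2,0xdd,0xe3,0x2d,0x5c,0xf1,0x87}
query mem[0x08]=0xf1, mem[0x06]=0x2d, mem[0x02]=0x44, mem[0x03]=0xe2, mem[0x0d]=0x6e

MEM[0x08,0x06,0x02,0x03,0x0d] = f1 2d 44 e2 6e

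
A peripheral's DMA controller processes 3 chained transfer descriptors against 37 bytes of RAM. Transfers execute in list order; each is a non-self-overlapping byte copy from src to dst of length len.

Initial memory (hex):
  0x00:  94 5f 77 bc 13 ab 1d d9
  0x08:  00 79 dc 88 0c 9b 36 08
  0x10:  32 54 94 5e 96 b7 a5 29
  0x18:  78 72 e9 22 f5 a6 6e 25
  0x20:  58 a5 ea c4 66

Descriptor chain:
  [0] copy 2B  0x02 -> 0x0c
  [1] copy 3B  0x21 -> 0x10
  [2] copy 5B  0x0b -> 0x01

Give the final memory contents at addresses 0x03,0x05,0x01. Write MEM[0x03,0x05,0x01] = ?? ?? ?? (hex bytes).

D0: mem[0x0c..0x0d] <- [77 bc]
D1: mem[0x10..0x12] <- [a5 ea c4]
D2: mem[0x01..0x05] <- [88 77 bc 36 08]
query mem[0x03]=0xbc, mem[0x05]=0x08, mem[0x01]=0x88

MEM[0x03,0x05,0x01] = bc 08 88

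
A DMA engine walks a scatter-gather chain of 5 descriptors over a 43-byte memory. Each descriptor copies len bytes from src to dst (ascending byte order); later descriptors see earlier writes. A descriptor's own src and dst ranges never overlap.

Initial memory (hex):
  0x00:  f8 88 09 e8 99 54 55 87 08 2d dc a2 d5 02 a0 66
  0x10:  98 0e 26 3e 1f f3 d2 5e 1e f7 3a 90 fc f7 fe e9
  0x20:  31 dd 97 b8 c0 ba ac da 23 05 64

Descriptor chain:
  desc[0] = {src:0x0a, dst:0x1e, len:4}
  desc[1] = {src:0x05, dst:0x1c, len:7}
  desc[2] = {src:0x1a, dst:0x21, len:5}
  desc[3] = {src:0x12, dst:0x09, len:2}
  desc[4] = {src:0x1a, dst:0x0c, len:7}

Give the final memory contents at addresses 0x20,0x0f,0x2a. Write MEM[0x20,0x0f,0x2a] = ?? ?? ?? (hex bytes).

#0 dst[0x1e+4] := {0xdc,0xa2,0xd5,0x02}
#1 dst[0x1c+7] := {0x54,0x55,0x87,0x08,0x2d,0xdc,0xa2}
#2 dst[0x21+5] := {0x3a,0x90,0x54,0x55,0x87}
#3 dst[0x09+2] := {0x26,0x3e}
#4 dst[0x0c+7] := {0x3a,0x90,0x54,0x55,0x87,0x08,0x2d}
query mem[0x20]=0x2d, mem[0x0f]=0x55, mem[0x2a]=0x64

MEM[0x20,0x0f,0x2a] = 2d 55 64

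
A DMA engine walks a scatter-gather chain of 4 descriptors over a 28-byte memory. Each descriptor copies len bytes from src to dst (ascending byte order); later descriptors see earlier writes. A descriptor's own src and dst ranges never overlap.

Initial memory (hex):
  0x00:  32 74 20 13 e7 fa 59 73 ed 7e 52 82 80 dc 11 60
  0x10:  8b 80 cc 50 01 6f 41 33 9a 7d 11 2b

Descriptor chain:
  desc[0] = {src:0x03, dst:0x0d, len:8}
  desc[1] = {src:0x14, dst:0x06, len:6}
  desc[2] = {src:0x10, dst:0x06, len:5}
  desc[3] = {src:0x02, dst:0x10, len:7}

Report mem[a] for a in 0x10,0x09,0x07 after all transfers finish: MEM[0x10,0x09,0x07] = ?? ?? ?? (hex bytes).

#0 dst[0x0d+8] := {0x13,0xe7,0xfa,0x59,0x73,0xed,0x7e,0x52}
#1 dst[0x06+6] := {0x52,0x6f,0x41,0x33,0x9a,0x7d}
#2 dst[0x06+5] := {0x59,0x73,0xed,0x7e,0x52}
#3 dst[0x10+7] := {0x20,0x13,0xe7,0xfa,0x59,0x73,0xed}
query mem[0x10]=0x20, mem[0x09]=0x7e, mem[0x07]=0x73

MEM[0x10,0x09,0x07] = 20 7e 73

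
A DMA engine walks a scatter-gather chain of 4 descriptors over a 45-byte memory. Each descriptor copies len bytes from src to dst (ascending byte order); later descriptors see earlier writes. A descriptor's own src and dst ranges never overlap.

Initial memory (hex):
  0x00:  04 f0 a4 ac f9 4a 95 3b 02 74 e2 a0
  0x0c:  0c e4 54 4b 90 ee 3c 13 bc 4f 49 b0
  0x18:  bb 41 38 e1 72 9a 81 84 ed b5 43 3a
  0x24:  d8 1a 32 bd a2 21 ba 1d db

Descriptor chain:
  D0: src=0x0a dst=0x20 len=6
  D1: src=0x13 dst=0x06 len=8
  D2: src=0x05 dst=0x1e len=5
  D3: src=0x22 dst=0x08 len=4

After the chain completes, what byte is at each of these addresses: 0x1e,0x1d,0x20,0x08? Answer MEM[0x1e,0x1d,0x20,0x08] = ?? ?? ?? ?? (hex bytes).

D0: mem[0x20..0x25] <- [e2 a0 0c e4 54 4b]
D1: mem[0x06..0x0d] <- [13 bc 4f 49 b0 bb 41 38]
D2: mem[0x1e..0x22] <- [4a 13 bc 4f 49]
D3: mem[0x08..0x0b] <- [49 e4 54 4b]
query mem[0x1e]=0x4a, mem[0x1d]=0x9a, mem[0x20]=0xbc, mem[0x08]=0x49

MEM[0x1e,0x1d,0x20,0x08] = 4a 9a bc 49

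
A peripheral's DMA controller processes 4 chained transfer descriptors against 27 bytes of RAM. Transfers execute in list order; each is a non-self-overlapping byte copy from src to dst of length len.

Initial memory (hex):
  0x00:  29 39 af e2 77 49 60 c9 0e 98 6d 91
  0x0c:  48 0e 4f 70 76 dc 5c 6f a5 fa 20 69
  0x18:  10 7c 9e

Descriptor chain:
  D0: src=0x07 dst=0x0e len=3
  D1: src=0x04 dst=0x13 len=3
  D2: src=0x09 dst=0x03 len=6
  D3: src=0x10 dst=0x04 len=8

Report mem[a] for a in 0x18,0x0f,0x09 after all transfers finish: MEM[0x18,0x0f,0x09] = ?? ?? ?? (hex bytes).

D0: mem[0x0e..0x10] <- [c9 0e 98]
D1: mem[0x13..0x15] <- [77 49 60]
D2: mem[0x03..0x08] <- [98 6d 91 48 0e c9]
D3: mem[0x04..0x0b] <- [98 dc 5c 77 49 60 20 69]
query mem[0x18]=0x10, mem[0x0f]=0x0e, mem[0x09]=0x60

MEM[0x18,0x0f,0x09] = 10 0e 60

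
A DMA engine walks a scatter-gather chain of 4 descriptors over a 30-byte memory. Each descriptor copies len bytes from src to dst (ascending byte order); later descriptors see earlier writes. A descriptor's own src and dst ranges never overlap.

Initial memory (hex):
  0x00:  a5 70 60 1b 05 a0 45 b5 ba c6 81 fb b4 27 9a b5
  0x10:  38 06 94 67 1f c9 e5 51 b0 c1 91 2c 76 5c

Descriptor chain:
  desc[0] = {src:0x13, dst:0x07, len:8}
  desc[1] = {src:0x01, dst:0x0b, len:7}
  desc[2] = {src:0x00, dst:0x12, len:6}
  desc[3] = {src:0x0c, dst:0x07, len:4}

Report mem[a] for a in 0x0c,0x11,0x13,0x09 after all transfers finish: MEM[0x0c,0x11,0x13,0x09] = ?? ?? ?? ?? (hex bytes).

MEM[0x0c,0x11,0x13,0x09] = 60 67 70 05

D0: mem[0x07..0x0e] <- [67 1f c9 e5 51 b0 c1 91]
D1: mem[0x0b..0x11] <- [70 60 1b 05 a0 45 67]
D2: mem[0x12..0x17] <- [a5 70 60 1b 05 a0]
D3: mem[0x07..0x0a] <- [60 1b 05 a0]
query mem[0x0c]=0x60, mem[0x11]=0x67, mem[0x13]=0x70, mem[0x09]=0x05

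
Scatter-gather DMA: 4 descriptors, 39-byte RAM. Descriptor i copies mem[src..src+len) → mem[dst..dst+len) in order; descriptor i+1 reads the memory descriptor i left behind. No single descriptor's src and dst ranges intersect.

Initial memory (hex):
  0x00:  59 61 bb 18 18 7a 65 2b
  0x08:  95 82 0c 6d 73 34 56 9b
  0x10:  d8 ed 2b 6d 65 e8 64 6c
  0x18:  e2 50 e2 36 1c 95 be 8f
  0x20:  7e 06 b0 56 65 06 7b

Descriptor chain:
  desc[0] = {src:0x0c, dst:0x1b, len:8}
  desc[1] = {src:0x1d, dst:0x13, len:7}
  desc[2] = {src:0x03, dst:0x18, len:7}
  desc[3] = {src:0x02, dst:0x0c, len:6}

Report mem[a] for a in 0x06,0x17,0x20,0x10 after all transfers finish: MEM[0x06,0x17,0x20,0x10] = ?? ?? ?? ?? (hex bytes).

MEM[0x06,0x17,0x20,0x10] = 65 2b ed 65

D0: mem[0x1b..0x22] <- [73 34 56 9b d8 ed 2b 6d]
D1: mem[0x13..0x19] <- [56 9b d8 ed 2b 6d 56]
D2: mem[0x18..0x1e] <- [18 18 7a 65 2b 95 82]
D3: mem[0x0c..0x11] <- [bb 18 18 7a 65 2b]
query mem[0x06]=0x65, mem[0x17]=0x2b, mem[0x20]=0xed, mem[0x10]=0x65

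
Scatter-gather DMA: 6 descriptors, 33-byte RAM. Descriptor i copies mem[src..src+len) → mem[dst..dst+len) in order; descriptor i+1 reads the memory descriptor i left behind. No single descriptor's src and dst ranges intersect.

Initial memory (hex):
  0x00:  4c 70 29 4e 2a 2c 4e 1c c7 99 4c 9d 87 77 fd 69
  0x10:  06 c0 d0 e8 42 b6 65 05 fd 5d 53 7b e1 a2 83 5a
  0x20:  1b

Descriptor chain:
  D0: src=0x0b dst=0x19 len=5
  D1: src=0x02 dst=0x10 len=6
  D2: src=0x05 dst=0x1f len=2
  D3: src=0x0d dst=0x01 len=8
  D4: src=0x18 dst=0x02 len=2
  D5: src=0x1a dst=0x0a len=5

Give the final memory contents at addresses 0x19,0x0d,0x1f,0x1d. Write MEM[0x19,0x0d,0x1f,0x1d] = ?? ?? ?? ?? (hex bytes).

[0] 0x0b->0x19 len=5 : 9d 87 77 fd 69
[1] 0x02->0x10 len=6 : 29 4e 2a 2c 4e 1c
[2] 0x05->0x1f len=2 : 2c 4e
[3] 0x0d->0x01 len=8 : 77 fd 69 29 4e 2a 2c 4e
[4] 0x18->0x02 len=2 : fd 9d
[5] 0x1a->0x0a len=5 : 87 77 fd 69 83
query mem[0x19]=0x9d, mem[0x0d]=0x69, mem[0x1f]=0x2c, mem[0x1d]=0x69

MEM[0x19,0x0d,0x1f,0x1d] = 9d 69 2c 69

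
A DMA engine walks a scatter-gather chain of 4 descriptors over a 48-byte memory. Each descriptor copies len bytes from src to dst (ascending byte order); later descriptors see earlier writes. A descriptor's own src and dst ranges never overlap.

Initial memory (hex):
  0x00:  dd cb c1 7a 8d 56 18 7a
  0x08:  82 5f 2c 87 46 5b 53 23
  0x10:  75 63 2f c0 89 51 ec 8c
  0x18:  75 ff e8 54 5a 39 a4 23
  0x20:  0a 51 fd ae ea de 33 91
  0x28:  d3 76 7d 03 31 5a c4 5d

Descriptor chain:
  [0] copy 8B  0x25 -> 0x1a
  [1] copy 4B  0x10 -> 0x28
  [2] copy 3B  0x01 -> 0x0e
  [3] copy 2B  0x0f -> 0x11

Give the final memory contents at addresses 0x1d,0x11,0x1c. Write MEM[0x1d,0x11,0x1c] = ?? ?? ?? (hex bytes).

  after D0: wrote 8B at 0x1a = de3391d3767d0331
  after D1: wrote 4B at 0x28 = 75632fc0
  after D2: wrote 3B at 0x0e = cbc17a
  after D3: wrote 2B at 0x11 = c17a
query mem[0x1d]=0xd3, mem[0x11]=0xc1, mem[0x1c]=0x91

MEM[0x1d,0x11,0x1c] = d3 c1 91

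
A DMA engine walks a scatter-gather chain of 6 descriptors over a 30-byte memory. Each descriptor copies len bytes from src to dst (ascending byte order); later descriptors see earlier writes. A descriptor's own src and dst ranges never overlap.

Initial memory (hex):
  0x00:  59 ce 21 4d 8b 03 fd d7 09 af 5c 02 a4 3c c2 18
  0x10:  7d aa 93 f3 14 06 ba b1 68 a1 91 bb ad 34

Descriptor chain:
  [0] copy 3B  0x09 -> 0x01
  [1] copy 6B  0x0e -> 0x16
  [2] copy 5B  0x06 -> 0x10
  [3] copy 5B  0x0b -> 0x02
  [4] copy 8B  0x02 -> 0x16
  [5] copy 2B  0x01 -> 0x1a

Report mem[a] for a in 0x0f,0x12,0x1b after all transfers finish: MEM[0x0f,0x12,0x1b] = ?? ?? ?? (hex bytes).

MEM[0x0f,0x12,0x1b] = 18 09 02

D0: mem[0x01..0x03] <- [af 5c 02]
D1: mem[0x16..0x1b] <- [c2 18 7d aa 93 f3]
D2: mem[0x10..0x14] <- [fd d7 09 af 5c]
D3: mem[0x02..0x06] <- [02 a4 3c c2 18]
D4: mem[0x16..0x1d] <- [02 a4 3c c2 18 d7 09 af]
D5: mem[0x1a..0x1b] <- [af 02]
query mem[0x0f]=0x18, mem[0x12]=0x09, mem[0x1b]=0x02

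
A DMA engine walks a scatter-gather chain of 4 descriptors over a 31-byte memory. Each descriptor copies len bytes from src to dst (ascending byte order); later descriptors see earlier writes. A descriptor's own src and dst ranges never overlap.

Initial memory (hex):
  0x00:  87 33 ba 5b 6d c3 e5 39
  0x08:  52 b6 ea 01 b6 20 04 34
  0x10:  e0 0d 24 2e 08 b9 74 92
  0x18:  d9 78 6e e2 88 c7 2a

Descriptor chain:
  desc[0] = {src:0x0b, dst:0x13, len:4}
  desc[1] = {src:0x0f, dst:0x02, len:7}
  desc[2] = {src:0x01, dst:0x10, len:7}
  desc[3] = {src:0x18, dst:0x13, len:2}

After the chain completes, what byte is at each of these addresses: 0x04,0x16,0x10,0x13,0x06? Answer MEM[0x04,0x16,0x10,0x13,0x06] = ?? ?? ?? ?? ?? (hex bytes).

MEM[0x04,0x16,0x10,0x13,0x06] = 0d b6 33 d9 01

[0] 0x0b->0x13 len=4 : 01 b6 20 04
[1] 0x0f->0x02 len=7 : 34 e0 0d 24 01 b6 20
[2] 0x01->0x10 len=7 : 33 34 e0 0d 24 01 b6
[3] 0x18->0x13 len=2 : d9 78
query mem[0x04]=0x0d, mem[0x16]=0xb6, mem[0x10]=0x33, mem[0x13]=0xd9, mem[0x06]=0x01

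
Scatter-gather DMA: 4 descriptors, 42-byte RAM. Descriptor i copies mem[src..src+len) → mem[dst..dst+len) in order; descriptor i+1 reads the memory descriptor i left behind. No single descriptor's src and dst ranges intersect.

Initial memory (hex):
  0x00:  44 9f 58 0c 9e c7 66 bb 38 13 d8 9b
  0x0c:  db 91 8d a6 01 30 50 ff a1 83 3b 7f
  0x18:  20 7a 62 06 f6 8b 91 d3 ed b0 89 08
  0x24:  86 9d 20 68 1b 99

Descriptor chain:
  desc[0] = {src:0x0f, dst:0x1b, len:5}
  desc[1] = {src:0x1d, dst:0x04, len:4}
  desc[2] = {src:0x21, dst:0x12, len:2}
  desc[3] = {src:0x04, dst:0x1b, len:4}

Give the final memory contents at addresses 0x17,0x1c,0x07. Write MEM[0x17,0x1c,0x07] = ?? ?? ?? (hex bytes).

  after D0: wrote 5B at 0x1b = a6013050ff
  after D1: wrote 4B at 0x04 = 3050ffed
  after D2: wrote 2B at 0x12 = b089
  after D3: wrote 4B at 0x1b = 3050ffed
query mem[0x17]=0x7f, mem[0x1c]=0x50, mem[0x07]=0xed

MEM[0x17,0x1c,0x07] = 7f 50 ed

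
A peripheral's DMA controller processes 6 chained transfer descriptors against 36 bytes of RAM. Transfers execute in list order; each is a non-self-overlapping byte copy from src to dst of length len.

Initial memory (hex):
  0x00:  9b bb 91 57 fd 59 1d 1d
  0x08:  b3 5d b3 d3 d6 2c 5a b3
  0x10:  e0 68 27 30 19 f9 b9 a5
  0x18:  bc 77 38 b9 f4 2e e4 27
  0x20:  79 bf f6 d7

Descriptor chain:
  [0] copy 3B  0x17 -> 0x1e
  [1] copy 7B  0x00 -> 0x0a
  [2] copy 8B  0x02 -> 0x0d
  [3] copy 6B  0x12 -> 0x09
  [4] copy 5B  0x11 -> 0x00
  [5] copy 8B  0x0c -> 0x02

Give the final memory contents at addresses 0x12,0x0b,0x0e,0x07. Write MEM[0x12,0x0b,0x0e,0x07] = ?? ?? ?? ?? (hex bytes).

MEM[0x12,0x0b,0x0e,0x07] = 1d 5d a5 1d

D0: mem[0x1e..0x20] <- [a5 bc 77]
D1: mem[0x0a..0x10] <- [9b bb 91 57 fd 59 1d]
D2: mem[0x0d..0x14] <- [91 57 fd 59 1d 1d b3 5d]
D3: mem[0x09..0x0e] <- [1d b3 5d f9 b9 a5]
D4: mem[0x00..0x04] <- [1d 1d b3 5d f9]
D5: mem[0x02..0x09] <- [f9 b9 a5 fd 59 1d 1d b3]
query mem[0x12]=0x1d, mem[0x0b]=0x5d, mem[0x0e]=0xa5, mem[0x07]=0x1d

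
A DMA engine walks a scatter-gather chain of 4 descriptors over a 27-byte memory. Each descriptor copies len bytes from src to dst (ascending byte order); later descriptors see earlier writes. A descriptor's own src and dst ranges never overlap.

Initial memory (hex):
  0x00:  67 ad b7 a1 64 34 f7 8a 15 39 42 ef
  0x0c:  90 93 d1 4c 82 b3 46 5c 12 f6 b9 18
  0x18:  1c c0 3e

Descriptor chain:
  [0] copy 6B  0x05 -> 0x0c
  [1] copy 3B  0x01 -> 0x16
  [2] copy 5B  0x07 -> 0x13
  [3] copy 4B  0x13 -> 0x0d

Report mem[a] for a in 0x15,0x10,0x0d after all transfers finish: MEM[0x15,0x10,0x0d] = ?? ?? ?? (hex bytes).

MEM[0x15,0x10,0x0d] = 39 42 8a

  after D0: wrote 6B at 0x0c = 34f78a153942
  after D1: wrote 3B at 0x16 = adb7a1
  after D2: wrote 5B at 0x13 = 8a153942ef
  after D3: wrote 4B at 0x0d = 8a153942
query mem[0x15]=0x39, mem[0x10]=0x42, mem[0x0d]=0x8a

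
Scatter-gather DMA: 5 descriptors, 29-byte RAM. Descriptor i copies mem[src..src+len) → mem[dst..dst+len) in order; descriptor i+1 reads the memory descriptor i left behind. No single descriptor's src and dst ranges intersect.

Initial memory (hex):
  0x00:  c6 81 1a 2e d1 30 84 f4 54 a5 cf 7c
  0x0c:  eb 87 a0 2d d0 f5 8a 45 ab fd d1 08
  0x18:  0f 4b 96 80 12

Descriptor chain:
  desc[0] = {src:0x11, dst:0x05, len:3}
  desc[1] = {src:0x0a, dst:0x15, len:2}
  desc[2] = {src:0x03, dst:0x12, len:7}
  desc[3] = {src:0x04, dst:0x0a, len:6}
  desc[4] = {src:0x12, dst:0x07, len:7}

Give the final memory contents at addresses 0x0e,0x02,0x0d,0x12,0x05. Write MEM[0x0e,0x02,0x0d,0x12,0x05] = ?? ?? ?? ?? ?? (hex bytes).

MEM[0x0e,0x02,0x0d,0x12,0x05] = 54 1a a5 2e f5

[0] 0x11->0x05 len=3 : f5 8a 45
[1] 0x0a->0x15 len=2 : cf 7c
[2] 0x03->0x12 len=7 : 2e d1 f5 8a 45 54 a5
[3] 0x04->0x0a len=6 : d1 f5 8a 45 54 a5
[4] 0x12->0x07 len=7 : 2e d1 f5 8a 45 54 a5
query mem[0x0e]=0x54, mem[0x02]=0x1a, mem[0x0d]=0xa5, mem[0x12]=0x2e, mem[0x05]=0xf5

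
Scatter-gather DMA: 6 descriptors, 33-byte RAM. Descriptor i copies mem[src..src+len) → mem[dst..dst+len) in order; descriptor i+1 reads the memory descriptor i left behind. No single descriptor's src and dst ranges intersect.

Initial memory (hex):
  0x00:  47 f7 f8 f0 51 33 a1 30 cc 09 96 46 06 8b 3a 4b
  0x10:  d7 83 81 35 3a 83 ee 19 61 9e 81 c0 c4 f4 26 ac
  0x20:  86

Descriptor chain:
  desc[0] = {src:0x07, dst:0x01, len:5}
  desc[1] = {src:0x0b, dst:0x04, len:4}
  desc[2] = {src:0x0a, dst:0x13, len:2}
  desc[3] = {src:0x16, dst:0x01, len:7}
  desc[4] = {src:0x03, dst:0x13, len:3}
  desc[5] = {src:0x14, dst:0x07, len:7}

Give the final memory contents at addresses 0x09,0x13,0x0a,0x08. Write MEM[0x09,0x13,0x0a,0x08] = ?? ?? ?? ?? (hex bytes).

[0] 0x07->0x01 len=5 : 30 cc 09 96 46
[1] 0x0b->0x04 len=4 : 46 06 8b 3a
[2] 0x0a->0x13 len=2 : 96 46
[3] 0x16->0x01 len=7 : ee 19 61 9e 81 c0 c4
[4] 0x03->0x13 len=3 : 61 9e 81
[5] 0x14->0x07 len=7 : 9e 81 ee 19 61 9e 81
query mem[0x09]=0xee, mem[0x13]=0x61, mem[0x0a]=0x19, mem[0x08]=0x81

MEM[0x09,0x13,0x0a,0x08] = ee 61 19 81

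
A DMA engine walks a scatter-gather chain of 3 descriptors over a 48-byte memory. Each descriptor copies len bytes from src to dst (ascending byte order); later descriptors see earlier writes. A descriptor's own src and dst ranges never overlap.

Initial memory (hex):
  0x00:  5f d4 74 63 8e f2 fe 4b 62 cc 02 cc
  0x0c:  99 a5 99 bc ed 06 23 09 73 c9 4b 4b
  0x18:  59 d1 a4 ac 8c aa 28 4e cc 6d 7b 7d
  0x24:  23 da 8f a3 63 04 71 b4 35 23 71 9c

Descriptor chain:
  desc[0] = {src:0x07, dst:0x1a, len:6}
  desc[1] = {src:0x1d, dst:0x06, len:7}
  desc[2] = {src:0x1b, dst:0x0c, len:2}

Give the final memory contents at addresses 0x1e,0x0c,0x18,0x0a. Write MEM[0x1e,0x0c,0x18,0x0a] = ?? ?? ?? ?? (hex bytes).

MEM[0x1e,0x0c,0x18,0x0a] = cc 62 59 6d

D0: mem[0x1a..0x1f] <- [4b 62 cc 02 cc 99]
D1: mem[0x06..0x0c] <- [02 cc 99 cc 6d 7b 7d]
D2: mem[0x0c..0x0d] <- [62 cc]
query mem[0x1e]=0xcc, mem[0x0c]=0x62, mem[0x18]=0x59, mem[0x0a]=0x6d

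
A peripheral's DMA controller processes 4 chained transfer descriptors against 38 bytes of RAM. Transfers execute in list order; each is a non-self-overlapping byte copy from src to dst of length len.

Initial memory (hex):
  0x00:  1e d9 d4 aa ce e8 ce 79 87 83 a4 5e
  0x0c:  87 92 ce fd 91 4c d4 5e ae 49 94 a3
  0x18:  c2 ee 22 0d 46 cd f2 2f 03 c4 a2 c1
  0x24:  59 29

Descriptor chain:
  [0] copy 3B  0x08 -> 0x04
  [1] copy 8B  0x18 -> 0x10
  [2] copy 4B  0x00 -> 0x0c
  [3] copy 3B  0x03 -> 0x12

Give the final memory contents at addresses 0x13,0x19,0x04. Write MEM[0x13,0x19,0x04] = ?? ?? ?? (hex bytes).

MEM[0x13,0x19,0x04] = 87 ee 87

#0 dst[0x04+3] := {0x87,0x83,0xa4}
#1 dst[0x10+8] := {0xc2,0xee,0x22,0x0d,0x46,0xcd,0xf2,0x2f}
#2 dst[0x0c+4] := {0x1e,0xd9,0xd4,0xaa}
#3 dst[0x12+3] := {0xaa,0x87,0x83}
query mem[0x13]=0x87, mem[0x19]=0xee, mem[0x04]=0x87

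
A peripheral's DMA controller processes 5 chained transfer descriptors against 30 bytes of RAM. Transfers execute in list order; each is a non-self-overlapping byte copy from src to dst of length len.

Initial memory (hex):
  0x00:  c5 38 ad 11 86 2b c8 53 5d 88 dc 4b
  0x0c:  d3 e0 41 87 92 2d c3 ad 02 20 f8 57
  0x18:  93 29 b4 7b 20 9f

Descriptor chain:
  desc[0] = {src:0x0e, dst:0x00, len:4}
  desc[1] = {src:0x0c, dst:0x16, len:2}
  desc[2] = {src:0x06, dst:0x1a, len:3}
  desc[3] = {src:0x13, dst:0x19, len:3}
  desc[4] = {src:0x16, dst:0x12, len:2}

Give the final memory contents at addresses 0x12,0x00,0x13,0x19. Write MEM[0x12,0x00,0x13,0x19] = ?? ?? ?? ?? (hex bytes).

MEM[0x12,0x00,0x13,0x19] = d3 41 e0 ad

  after D0: wrote 4B at 0x00 = 4187922d
  after D1: wrote 2B at 0x16 = d3e0
  after D2: wrote 3B at 0x1a = c8535d
  after D3: wrote 3B at 0x19 = ad0220
  after D4: wrote 2B at 0x12 = d3e0
query mem[0x12]=0xd3, mem[0x00]=0x41, mem[0x13]=0xe0, mem[0x19]=0xad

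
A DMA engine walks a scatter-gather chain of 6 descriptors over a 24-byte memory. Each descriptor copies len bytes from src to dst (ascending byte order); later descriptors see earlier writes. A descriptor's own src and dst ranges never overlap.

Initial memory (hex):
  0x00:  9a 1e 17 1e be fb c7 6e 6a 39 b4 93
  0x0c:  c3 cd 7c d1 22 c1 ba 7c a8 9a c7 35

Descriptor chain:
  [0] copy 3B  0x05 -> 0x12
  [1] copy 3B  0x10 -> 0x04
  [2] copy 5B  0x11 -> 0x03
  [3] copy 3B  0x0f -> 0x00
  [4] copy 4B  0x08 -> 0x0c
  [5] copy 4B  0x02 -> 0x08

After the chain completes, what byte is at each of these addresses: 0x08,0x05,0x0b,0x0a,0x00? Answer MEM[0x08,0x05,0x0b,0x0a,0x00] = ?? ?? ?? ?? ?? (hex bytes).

D0: mem[0x12..0x14] <- [fb c7 6e]
D1: mem[0x04..0x06] <- [22 c1 fb]
D2: mem[0x03..0x07] <- [c1 fb c7 6e 9a]
D3: mem[0x00..0x02] <- [d1 22 c1]
D4: mem[0x0c..0x0f] <- [6a 39 b4 93]
D5: mem[0x08..0x0b] <- [c1 c1 fb c7]
query mem[0x08]=0xc1, mem[0x05]=0xc7, mem[0x0b]=0xc7, mem[0x0a]=0xfb, mem[0x00]=0xd1

MEM[0x08,0x05,0x0b,0x0a,0x00] = c1 c7 c7 fb d1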